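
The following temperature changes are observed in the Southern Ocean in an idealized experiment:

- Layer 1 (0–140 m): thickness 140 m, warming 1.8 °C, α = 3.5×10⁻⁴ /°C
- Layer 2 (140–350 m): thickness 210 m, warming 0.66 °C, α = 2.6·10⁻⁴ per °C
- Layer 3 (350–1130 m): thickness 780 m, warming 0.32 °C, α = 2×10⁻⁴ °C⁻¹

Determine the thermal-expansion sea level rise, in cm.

Δh ≈ 17.4 cm

0–140 m: 1.8 × 140 × 3.5×10⁻⁴ = 0.08820 m
Layer 2: 210 × 0.66 × 2.6×10⁻⁴ = 0.036036 m
2×10⁻⁴ × 780 × 0.32 = 0.04992 m
Δh = 0.08820 + 0.036036 + 0.04992 = 0.174156 m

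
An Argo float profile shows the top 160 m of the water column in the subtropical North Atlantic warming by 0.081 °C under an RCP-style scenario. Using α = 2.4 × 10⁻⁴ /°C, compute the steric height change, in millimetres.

Δh = αΔT·H = 2.4×10⁻⁴ × 0.081 × 160 = 0.0031104 m

Δh = 3.1 mm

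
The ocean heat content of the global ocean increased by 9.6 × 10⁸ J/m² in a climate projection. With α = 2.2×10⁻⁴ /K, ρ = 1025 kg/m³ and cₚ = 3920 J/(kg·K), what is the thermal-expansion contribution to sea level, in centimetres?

about 5.26 cm

Δh = αQ/(ρcₚ) = 2.2×10⁻⁴ × 9.6×10⁸ / (1025 × 3920) ≈ 0.052563 m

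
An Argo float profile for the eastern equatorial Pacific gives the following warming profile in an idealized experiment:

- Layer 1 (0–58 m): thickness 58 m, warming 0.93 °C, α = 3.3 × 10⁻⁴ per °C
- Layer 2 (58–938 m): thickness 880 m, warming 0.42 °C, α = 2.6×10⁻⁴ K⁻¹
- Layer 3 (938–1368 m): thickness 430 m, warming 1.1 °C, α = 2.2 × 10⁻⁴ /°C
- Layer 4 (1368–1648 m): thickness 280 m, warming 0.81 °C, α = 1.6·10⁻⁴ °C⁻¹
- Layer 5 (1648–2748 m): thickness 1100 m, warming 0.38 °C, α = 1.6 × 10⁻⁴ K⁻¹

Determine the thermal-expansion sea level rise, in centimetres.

Δh = 32 cm

3.3×10⁻⁴ × 0.93 × 58 = 0.0178002 m
58–938 m: 2.6×10⁻⁴ × 880 × 0.42 = 0.096096 m
938–1368 m: 2.2×10⁻⁴ × 1.1 × 430 = 0.10406 m
Layer 4: 1.6×10⁻⁴ × 0.81 × 280 = 0.036288 m
1648–2748 m: 1100 × 0.38 × 1.6×10⁻⁴ = 0.06688 m
Δh = 0.0178002 + 0.096096 + 0.10406 + 0.036288 + 0.06688 = 0.3211242 m ≈ 32 cm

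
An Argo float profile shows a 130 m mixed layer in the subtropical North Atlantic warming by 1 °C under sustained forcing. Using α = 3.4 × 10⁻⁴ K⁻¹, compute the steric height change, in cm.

Δh = αΔT·H = 3.4×10⁻⁴ × 1 × 130 = 0.04420 m

Δh ≈ 4.4 cm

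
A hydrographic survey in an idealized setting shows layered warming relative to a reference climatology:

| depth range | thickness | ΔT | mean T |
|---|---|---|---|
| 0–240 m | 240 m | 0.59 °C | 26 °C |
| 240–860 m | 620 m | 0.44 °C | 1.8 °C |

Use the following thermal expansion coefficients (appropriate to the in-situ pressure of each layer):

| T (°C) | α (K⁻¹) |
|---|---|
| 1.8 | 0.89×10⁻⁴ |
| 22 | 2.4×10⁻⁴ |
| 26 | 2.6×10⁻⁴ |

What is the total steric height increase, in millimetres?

Layer 1 at 26 °C → α = 2.6×10⁻⁴ K⁻¹
Layer 2 at 1.8 °C → α = 0.89×10⁻⁴ K⁻¹
0–240 m: 240 × 0.59 × 2.6×10⁻⁴ = 0.036816 m
Layer 2: 0.89×10⁻⁴ × 0.44 × 620 = 0.0242792 m
Δh = 0.036816 + 0.0242792 = 0.0610952 m ≈ 61.1 mm

61.1 mm of thermosteric rise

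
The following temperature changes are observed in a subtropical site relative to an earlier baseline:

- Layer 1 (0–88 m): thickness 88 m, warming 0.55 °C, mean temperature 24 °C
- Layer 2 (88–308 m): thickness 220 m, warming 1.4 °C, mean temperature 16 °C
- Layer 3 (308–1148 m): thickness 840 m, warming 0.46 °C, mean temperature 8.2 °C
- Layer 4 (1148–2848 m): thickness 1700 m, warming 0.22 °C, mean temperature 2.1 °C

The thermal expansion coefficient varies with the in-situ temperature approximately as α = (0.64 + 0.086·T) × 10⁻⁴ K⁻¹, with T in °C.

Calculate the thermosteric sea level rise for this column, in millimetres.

160 mm of thermosteric rise

Layer 1: α = (0.64 + 0.086×24)×10⁻⁴ = 2.704×10⁻⁴ K⁻¹
Layer 2: α = (0.64 + 0.086×16)×10⁻⁴ = 2.016×10⁻⁴ K⁻¹
Layer 3: α = (0.64 + 0.086×8.2)×10⁻⁴ = 1.3452×10⁻⁴ K⁻¹
Layer 4: α = (0.64 + 0.086×2.1)×10⁻⁴ = 0.8206×10⁻⁴ K⁻¹
Layer 1: 88 × 0.55 × 2.704×10⁻⁴ = 0.01308736 m
220 × 2.016×10⁻⁴ × 1.4 = 0.0620928 m
840 × 1.3452×10⁻⁴ × 0.46 = 0.051978528 m
0.22 × 1700 × 0.8206×10⁻⁴ = 0.03069044 m
Δh = 0.01308736 + 0.0620928 + 0.051978528 + 0.03069044 = 0.157849128 m ≈ 160 mm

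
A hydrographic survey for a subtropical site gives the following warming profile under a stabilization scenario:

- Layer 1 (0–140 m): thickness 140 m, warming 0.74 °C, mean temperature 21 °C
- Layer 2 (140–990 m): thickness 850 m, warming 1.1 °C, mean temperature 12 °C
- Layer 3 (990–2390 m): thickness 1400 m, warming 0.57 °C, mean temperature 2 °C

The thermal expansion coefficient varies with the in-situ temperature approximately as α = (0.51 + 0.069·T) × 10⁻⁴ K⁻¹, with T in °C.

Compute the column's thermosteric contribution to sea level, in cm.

19.7 cm

Layer 1: α = (0.51 + 0.069×21)×10⁻⁴ = 1.959×10⁻⁴ K⁻¹
Layer 2: α = (0.51 + 0.069×12)×10⁻⁴ = 1.338×10⁻⁴ K⁻¹
Layer 3: α = (0.51 + 0.069×2)×10⁻⁴ = 0.648×10⁻⁴ K⁻¹
140 × 0.74 × 1.959×10⁻⁴ = 0.02029524 m
140–990 m: 1.1 × 850 × 1.338×10⁻⁴ = 0.125103 m
0.57 × 0.648×10⁻⁴ × 1400 = 0.0517104 m
Δh = 0.02029524 + 0.125103 + 0.0517104 = 0.19710864 m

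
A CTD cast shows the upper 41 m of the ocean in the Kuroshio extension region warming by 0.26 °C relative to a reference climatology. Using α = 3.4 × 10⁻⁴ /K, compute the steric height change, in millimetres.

Δh = αΔT·H = 3.4×10⁻⁴ × 0.26 × 41 = 0.0036244 m

3.6 mm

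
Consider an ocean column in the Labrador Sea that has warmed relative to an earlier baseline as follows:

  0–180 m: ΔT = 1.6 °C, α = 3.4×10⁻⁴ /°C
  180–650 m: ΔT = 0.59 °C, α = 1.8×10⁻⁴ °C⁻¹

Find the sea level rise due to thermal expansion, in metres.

0.148 m

180 × 1.6 × 3.4×10⁻⁴ = 0.09792 m
Layer 2: 470 × 0.59 × 1.8×10⁻⁴ = 0.049914 m
Δh = 0.09792 + 0.049914 = 0.147834 m ≈ 0.148 m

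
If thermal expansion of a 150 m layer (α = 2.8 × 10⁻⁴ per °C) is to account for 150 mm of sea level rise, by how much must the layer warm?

ΔT = Δh/(αH) = 0.15 / (2.8×10⁻⁴ × 150) ≈ 3.571 °C

about 3.6 °C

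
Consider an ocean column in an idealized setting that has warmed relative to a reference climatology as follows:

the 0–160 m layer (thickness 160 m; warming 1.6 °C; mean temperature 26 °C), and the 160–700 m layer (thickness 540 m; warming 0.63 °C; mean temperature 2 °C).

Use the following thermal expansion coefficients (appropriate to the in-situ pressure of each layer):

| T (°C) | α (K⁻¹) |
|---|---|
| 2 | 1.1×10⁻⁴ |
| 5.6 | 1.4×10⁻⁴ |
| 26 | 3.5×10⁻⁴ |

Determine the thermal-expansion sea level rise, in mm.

Layer 1 at 26 °C → α = 3.5×10⁻⁴ K⁻¹
Layer 2 at 2 °C → α = 1.1×10⁻⁴ K⁻¹
Layer 1: 3.5×10⁻⁴ × 160 × 1.6 = 0.08960 m
540 × 1.1×10⁻⁴ × 0.63 = 0.037422 m
Δh = 0.08960 + 0.037422 = 0.127022 m ≈ 130 mm

about 130 mm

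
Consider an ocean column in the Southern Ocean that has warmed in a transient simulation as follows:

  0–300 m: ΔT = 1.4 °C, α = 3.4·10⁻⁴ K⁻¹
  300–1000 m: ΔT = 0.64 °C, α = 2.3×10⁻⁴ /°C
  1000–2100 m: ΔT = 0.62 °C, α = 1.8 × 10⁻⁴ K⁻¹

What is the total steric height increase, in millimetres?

Layer 1: 300 × 3.4×10⁻⁴ × 1.4 = 0.14280 m
Layer 2: 2.3×10⁻⁴ × 700 × 0.64 = 0.10304 m
0.62 × 1.8×10⁻⁴ × 1100 = 0.12276 m
Δh = 0.14280 + 0.10304 + 0.12276 = 0.36860 m

about 369 mm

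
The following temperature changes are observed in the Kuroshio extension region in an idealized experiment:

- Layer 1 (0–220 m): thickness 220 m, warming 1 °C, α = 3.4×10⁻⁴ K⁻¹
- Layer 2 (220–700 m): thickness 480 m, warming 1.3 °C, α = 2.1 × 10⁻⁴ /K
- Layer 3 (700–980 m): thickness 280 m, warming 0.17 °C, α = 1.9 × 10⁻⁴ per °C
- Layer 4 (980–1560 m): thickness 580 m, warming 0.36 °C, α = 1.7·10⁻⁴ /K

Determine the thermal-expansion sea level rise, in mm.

about 250 mm

220 × 3.4×10⁻⁴ × 1 = 0.07480 m
220–700 m: 2.1×10⁻⁴ × 1.3 × 480 = 0.13104 m
700–980 m: 0.17 × 1.9×10⁻⁴ × 280 = 0.009044 m
980–1560 m: 0.36 × 1.7×10⁻⁴ × 580 = 0.035496 m
Δh = 0.07480 + 0.13104 + 0.009044 + 0.035496 = 0.25038 m ≈ 250 mm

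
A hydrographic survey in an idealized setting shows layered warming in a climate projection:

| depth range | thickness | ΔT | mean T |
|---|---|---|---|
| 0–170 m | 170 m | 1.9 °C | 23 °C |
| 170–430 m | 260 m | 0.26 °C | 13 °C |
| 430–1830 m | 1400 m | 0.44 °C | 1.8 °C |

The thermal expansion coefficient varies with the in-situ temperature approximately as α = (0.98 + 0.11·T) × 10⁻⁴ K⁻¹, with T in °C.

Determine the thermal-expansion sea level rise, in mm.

Layer 1: α = (0.98 + 0.11×23)×10⁻⁴ = 3.51×10⁻⁴ K⁻¹
Layer 2: α = (0.98 + 0.11×13)×10⁻⁴ = 2.41×10⁻⁴ K⁻¹
Layer 3: α = (0.98 + 0.11×1.8)×10⁻⁴ = 1.178×10⁻⁴ K⁻¹
Layer 1: 1.9 × 170 × 3.51×10⁻⁴ = 0.113373 m
170–430 m: 260 × 2.41×10⁻⁴ × 0.26 = 0.0162916 m
1.178×10⁻⁴ × 0.44 × 1400 = 0.0725648 m
Δh = 0.113373 + 0.0162916 + 0.0725648 = 0.2022294 m ≈ 202 mm

Δh ≈ 202 mm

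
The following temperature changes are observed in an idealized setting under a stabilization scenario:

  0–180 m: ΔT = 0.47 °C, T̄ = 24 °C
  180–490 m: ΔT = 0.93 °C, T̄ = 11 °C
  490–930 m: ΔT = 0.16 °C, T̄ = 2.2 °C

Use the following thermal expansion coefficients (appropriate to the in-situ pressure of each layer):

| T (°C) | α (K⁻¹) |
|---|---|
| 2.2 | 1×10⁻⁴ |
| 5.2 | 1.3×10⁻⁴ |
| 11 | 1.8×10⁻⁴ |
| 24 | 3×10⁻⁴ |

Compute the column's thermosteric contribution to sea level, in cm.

Δh = 8.43 cm

Layer 1 at 24 °C → α = 3×10⁻⁴ K⁻¹
Layer 2 at 11 °C → α = 1.8×10⁻⁴ K⁻¹
Layer 3 at 2.2 °C → α = 1×10⁻⁴ K⁻¹
Layer 1: 0.47 × 3×10⁻⁴ × 180 = 0.02538 m
Layer 2: 1.8×10⁻⁴ × 310 × 0.93 = 0.051894 m
490–930 m: 440 × 0.16 × 1×10⁻⁴ = 0.00704 m
Δh = 0.02538 + 0.051894 + 0.00704 = 0.084314 m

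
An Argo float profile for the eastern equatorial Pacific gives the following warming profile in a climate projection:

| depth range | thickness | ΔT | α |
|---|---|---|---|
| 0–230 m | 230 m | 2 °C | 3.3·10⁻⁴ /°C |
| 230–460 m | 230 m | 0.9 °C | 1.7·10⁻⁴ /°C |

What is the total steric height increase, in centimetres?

Δh = 18.7 cm

2 × 3.3×10⁻⁴ × 230 = 0.15180 m
230 × 0.9 × 1.7×10⁻⁴ = 0.03519 m
Δh = 0.15180 + 0.03519 = 0.18699 m ≈ 18.7 cm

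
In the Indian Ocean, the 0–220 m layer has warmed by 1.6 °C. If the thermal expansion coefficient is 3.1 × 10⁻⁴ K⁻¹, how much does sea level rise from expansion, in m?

about 0.109 m

Δh = αΔT·H = 3.1×10⁻⁴ × 1.6 × 220 = 0.10912 m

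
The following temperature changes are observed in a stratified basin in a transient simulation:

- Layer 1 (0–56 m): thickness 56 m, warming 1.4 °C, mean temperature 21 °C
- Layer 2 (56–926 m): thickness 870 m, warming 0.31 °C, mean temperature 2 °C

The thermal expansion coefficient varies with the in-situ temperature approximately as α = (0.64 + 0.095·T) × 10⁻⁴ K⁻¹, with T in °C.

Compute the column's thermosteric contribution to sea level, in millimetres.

Δh = 43.0 mm

Layer 1: α = (0.64 + 0.095×21)×10⁻⁴ = 2.635×10⁻⁴ K⁻¹
Layer 2: α = (0.64 + 0.095×2)×10⁻⁴ = 0.83×10⁻⁴ K⁻¹
56 × 2.635×10⁻⁴ × 1.4 = 0.0206584 m
Layer 2: 0.83×10⁻⁴ × 0.31 × 870 = 0.0223851 m
Δh = 0.0206584 + 0.0223851 = 0.0430435 m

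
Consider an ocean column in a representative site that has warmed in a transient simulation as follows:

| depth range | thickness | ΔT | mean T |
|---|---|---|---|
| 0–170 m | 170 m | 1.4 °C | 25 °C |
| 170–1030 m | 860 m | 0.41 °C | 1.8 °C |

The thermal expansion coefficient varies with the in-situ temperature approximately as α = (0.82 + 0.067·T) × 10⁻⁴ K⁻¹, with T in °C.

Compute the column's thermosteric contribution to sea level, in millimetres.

Layer 1: α = (0.82 + 0.067×25)×10⁻⁴ = 2.495×10⁻⁴ K⁻¹
Layer 2: α = (0.82 + 0.067×1.8)×10⁻⁴ = 0.9406×10⁻⁴ K⁻¹
0–170 m: 2.495×10⁻⁴ × 170 × 1.4 = 0.059381 m
Layer 2: 0.41 × 860 × 0.9406×10⁻⁴ = 0.033165556 m
Δh = 0.059381 + 0.033165556 = 0.092546556 m

Δh ≈ 92.5 mm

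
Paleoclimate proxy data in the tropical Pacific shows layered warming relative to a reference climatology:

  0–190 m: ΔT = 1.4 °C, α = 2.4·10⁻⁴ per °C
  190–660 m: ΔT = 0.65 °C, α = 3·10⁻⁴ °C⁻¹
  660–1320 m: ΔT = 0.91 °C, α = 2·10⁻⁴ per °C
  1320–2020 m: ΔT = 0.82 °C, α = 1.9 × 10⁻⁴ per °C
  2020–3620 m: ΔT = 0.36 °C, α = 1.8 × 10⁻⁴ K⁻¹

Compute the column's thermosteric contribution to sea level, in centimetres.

0–190 m: 2.4×10⁻⁴ × 190 × 1.4 = 0.06384 m
190–660 m: 470 × 3×10⁻⁴ × 0.65 = 0.09165 m
660 × 0.91 × 2×10⁻⁴ = 0.12012 m
1320–2020 m: 700 × 0.82 × 1.9×10⁻⁴ = 0.10906 m
2020–3620 m: 1.8×10⁻⁴ × 0.36 × 1600 = 0.10368 m
Δh = 0.06384 + 0.09165 + 0.12012 + 0.10906 + 0.10368 = 0.48835 m ≈ 49 cm

about 49 cm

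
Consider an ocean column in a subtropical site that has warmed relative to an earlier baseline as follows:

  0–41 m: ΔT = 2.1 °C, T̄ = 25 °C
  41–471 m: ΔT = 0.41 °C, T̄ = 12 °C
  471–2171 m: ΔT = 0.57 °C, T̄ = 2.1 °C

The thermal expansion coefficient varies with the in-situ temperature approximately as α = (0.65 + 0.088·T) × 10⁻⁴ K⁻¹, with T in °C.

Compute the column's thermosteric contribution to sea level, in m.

Δh ≈ 0.14 m

Layer 1: α = (0.65 + 0.088×25)×10⁻⁴ = 2.85×10⁻⁴ K⁻¹
Layer 2: α = (0.65 + 0.088×12)×10⁻⁴ = 1.706×10⁻⁴ K⁻¹
Layer 3: α = (0.65 + 0.088×2.1)×10⁻⁴ = 0.8348×10⁻⁴ K⁻¹
Layer 1: 2.85×10⁻⁴ × 41 × 2.1 = 0.0245385 m
Layer 2: 430 × 0.41 × 1.706×10⁻⁴ = 0.03007678 m
Layer 3: 0.8348×10⁻⁴ × 0.57 × 1700 = 0.08089212 m
Δh = 0.0245385 + 0.03007678 + 0.08089212 = 0.1355074 m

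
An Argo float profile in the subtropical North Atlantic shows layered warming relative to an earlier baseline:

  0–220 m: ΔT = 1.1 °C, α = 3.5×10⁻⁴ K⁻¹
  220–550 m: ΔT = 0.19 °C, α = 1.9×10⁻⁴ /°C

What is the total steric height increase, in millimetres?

0–220 m: 1.1 × 3.5×10⁻⁴ × 220 = 0.08470 m
0.19 × 330 × 1.9×10⁻⁴ = 0.011913 m
Δh = 0.08470 + 0.011913 = 0.096613 m ≈ 96.6 mm

Δh ≈ 96.6 mm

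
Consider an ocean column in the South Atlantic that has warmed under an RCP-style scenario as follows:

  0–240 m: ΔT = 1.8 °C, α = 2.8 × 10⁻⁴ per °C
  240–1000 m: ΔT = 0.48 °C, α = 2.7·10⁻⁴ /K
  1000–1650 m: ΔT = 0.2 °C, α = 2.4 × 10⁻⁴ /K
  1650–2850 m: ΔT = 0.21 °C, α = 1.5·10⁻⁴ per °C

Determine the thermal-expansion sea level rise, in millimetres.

Layer 1: 2.8×10⁻⁴ × 1.8 × 240 = 0.12096 m
0.48 × 2.7×10⁻⁴ × 760 = 0.098496 m
1000–1650 m: 650 × 2.4×10⁻⁴ × 0.2 = 0.03120 m
1200 × 0.21 × 1.5×10⁻⁴ = 0.03780 m
Δh = 0.12096 + 0.098496 + 0.03120 + 0.03780 = 0.288456 m ≈ 290 mm

Δh ≈ 290 mm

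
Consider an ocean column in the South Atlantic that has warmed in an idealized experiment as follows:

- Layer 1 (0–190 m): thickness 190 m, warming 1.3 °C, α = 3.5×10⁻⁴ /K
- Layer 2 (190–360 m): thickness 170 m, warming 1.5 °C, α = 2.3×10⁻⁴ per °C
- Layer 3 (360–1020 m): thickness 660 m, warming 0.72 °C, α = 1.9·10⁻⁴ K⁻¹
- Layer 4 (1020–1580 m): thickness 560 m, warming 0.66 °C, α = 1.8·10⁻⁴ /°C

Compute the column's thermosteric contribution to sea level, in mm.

1.3 × 3.5×10⁻⁴ × 190 = 0.08645 m
1.5 × 170 × 2.3×10⁻⁴ = 0.05865 m
0.72 × 1.9×10⁻⁴ × 660 = 0.090288 m
Layer 4: 0.66 × 1.8×10⁻⁴ × 560 = 0.066528 m
Δh = 0.08645 + 0.05865 + 0.090288 + 0.066528 = 0.301916 m

300 mm of thermosteric rise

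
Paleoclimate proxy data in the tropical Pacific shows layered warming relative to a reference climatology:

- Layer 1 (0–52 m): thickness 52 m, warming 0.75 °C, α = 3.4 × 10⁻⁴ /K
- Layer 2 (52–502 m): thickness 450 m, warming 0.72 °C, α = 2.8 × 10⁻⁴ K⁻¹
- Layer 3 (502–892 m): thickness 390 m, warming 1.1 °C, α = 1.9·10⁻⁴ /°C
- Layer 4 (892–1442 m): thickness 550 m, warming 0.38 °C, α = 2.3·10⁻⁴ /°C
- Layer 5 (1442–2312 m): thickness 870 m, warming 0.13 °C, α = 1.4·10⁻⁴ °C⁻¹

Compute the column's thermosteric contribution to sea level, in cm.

52 × 3.4×10⁻⁴ × 0.75 = 0.01326 m
0.72 × 2.8×10⁻⁴ × 450 = 0.09072 m
502–892 m: 390 × 1.1 × 1.9×10⁻⁴ = 0.08151 m
2.3×10⁻⁴ × 550 × 0.38 = 0.04807 m
0.13 × 1.4×10⁻⁴ × 870 = 0.015834 m
Δh = 0.01326 + 0.09072 + 0.08151 + 0.04807 + 0.015834 = 0.249394 m

25 cm of thermosteric rise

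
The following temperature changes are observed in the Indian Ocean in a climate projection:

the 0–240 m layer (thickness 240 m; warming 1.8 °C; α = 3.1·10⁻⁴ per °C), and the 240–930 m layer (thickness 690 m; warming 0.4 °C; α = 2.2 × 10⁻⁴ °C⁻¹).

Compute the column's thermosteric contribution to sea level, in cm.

Layer 1: 3.1×10⁻⁴ × 1.8 × 240 = 0.13392 m
240–930 m: 2.2×10⁻⁴ × 690 × 0.4 = 0.06072 m
Δh = 0.13392 + 0.06072 = 0.19464 m

19 cm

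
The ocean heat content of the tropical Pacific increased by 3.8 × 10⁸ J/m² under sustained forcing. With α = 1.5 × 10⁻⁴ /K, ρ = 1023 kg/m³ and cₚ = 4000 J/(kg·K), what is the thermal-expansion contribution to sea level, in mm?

Δh ≈ 13.9 mm

Δh = αQ/(ρcₚ) = 1.5×10⁻⁴ × 3.8×10⁸ / (1023 × 4000) ≈ 0.01393 m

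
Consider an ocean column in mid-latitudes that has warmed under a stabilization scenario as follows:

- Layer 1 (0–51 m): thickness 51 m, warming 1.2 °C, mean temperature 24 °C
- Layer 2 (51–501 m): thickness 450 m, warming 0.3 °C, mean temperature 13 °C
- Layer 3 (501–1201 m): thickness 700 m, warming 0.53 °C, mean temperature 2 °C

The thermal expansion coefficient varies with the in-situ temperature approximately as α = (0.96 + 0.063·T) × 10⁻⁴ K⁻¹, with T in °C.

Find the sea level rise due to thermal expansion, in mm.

Layer 1: α = (0.96 + 0.063×24)×10⁻⁴ = 2.472×10⁻⁴ K⁻¹
Layer 2: α = (0.96 + 0.063×13)×10⁻⁴ = 1.779×10⁻⁴ K⁻¹
Layer 3: α = (0.96 + 0.063×2)×10⁻⁴ = 1.086×10⁻⁴ K⁻¹
Layer 1: 1.2 × 51 × 2.472×10⁻⁴ = 0.01512864 m
0.3 × 450 × 1.779×10⁻⁴ = 0.0240165 m
0.53 × 1.086×10⁻⁴ × 700 = 0.0402906 m
Δh = 0.01512864 + 0.0240165 + 0.0402906 = 0.07943574 m ≈ 79.4 mm

Δh = 79.4 mm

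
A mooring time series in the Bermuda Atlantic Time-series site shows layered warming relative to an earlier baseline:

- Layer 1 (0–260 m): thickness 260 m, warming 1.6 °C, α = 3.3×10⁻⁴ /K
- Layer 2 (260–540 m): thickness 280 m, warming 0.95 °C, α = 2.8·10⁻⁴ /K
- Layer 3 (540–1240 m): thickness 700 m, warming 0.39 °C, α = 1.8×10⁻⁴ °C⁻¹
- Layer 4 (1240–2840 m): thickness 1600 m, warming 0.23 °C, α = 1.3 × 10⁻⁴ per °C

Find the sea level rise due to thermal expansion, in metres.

1.6 × 260 × 3.3×10⁻⁴ = 0.13728 m
0.95 × 280 × 2.8×10⁻⁴ = 0.07448 m
0.39 × 1.8×10⁻⁴ × 700 = 0.04914 m
1240–2840 m: 0.23 × 1.3×10⁻⁴ × 1600 = 0.04784 m
Δh = 0.13728 + 0.07448 + 0.04914 + 0.04784 = 0.30874 m ≈ 0.309 m

0.309 m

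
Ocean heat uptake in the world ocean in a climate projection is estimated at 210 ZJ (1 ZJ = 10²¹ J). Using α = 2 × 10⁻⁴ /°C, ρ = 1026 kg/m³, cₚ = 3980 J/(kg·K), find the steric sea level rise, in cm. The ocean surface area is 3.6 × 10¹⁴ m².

about 2.86 cm

Per unit area: Q = 210×10²¹ / (3.6×10¹⁴) ≈ 5.833×10⁸ J/m²
Δh = αQ/(ρcₚ) = 2×10⁻⁴ × 5.833×10⁸ / (1026 × 3980) ≈ 0.028569 m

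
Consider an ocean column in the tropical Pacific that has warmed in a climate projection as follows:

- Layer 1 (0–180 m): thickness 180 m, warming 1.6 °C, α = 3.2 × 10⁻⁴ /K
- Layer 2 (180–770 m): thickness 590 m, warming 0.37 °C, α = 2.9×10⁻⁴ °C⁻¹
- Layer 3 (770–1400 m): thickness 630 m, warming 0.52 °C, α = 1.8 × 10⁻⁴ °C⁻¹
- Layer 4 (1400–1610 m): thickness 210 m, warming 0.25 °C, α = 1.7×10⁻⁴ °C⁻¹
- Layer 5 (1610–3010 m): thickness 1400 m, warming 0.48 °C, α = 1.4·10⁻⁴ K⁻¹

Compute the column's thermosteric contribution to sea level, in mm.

3.2×10⁻⁴ × 180 × 1.6 = 0.09216 m
590 × 0.37 × 2.9×10⁻⁴ = 0.063307 m
770–1400 m: 0.52 × 630 × 1.8×10⁻⁴ = 0.058968 m
1400–1610 m: 1.7×10⁻⁴ × 210 × 0.25 = 0.008925 m
Layer 5: 0.48 × 1400 × 1.4×10⁻⁴ = 0.09408 m
Δh = 0.09216 + 0.063307 + 0.058968 + 0.008925 + 0.09408 = 0.31744 m

Δh ≈ 320 mm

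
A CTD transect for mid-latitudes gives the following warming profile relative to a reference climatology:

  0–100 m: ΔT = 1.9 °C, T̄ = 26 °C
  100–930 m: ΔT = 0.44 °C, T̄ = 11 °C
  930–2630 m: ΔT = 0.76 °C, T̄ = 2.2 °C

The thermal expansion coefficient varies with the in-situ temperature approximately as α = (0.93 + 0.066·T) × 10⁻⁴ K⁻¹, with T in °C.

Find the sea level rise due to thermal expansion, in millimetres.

Layer 1: α = (0.93 + 0.066×26)×10⁻⁴ = 2.646×10⁻⁴ K⁻¹
Layer 2: α = (0.93 + 0.066×11)×10⁻⁴ = 1.656×10⁻⁴ K⁻¹
Layer 3: α = (0.93 + 0.066×2.2)×10⁻⁴ = 1.0752×10⁻⁴ K⁻¹
0–100 m: 100 × 1.9 × 2.646×10⁻⁴ = 0.050274 m
100–930 m: 830 × 0.44 × 1.656×10⁻⁴ = 0.06047712 m
930–2630 m: 1700 × 0.76 × 1.0752×10⁻⁴ = 0.13891584 m
Δh = 0.050274 + 0.06047712 + 0.13891584 = 0.24966696 m ≈ 250 mm

about 250 mm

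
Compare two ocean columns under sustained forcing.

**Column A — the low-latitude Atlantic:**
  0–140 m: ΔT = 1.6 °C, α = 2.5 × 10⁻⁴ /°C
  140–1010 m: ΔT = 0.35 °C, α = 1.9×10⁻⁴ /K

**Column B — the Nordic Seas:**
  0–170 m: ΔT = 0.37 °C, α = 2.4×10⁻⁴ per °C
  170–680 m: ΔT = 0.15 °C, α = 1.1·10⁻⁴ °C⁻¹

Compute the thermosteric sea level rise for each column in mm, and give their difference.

A 0–140 m: 1.6 × 2.5×10⁻⁴ × 140 = 0.05600 m
A 0.35 × 1.9×10⁻⁴ × 870 = 0.057855 m
A total: 0.113855 m
B Layer 1: 0.37 × 170 × 2.4×10⁻⁴ = 0.015096 m
B Layer 2: 0.15 × 510 × 1.1×10⁻⁴ = 0.008415 m
B total: 0.023511 m
Difference: 0.113855 − 0.023511 = 0.090344 m

A: 110 mm; B: 24 mm; difference 90 mm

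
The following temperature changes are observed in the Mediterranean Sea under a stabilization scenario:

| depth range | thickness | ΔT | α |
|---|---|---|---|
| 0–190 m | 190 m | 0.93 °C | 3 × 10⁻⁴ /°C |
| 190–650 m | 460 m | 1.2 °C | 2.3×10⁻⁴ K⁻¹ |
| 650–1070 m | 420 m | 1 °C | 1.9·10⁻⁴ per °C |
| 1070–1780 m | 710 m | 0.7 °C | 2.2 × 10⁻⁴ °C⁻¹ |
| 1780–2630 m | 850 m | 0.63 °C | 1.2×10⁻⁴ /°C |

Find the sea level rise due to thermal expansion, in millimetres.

Layer 1: 190 × 3×10⁻⁴ × 0.93 = 0.05301 m
2.3×10⁻⁴ × 460 × 1.2 = 0.12696 m
Layer 3: 420 × 1.9×10⁻⁴ × 1 = 0.07980 m
2.2×10⁻⁴ × 0.7 × 710 = 0.10934 m
Layer 5: 850 × 1.2×10⁻⁴ × 0.63 = 0.06426 m
Δh = 0.05301 + 0.12696 + 0.07980 + 0.10934 + 0.06426 = 0.43337 m ≈ 433 mm

Δh ≈ 433 mm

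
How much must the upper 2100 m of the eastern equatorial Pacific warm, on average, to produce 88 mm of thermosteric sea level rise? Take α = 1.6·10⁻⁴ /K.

ΔT ≈ 0.262 °C

ΔT = Δh/(αH) = 0.088 / (1.6×10⁻⁴ × 2100) ≈ 0.2619 °C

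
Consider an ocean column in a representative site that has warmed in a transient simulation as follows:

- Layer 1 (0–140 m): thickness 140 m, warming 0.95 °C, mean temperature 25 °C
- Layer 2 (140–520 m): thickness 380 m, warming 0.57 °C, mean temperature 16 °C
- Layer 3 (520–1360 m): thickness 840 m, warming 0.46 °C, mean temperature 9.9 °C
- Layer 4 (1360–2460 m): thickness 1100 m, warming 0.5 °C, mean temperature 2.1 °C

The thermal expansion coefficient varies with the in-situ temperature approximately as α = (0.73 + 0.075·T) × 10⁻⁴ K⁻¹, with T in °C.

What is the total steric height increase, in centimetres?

Δh = 18.2 cm

Layer 1: α = (0.73 + 0.075×25)×10⁻⁴ = 2.605×10⁻⁴ K⁻¹
Layer 2: α = (0.73 + 0.075×16)×10⁻⁴ = 1.93×10⁻⁴ K⁻¹
Layer 3: α = (0.73 + 0.075×9.9)×10⁻⁴ = 1.4725×10⁻⁴ K⁻¹
Layer 4: α = (0.73 + 0.075×2.1)×10⁻⁴ = 0.8875×10⁻⁴ K⁻¹
140 × 2.605×10⁻⁴ × 0.95 = 0.0346465 m
Layer 2: 0.57 × 1.93×10⁻⁴ × 380 = 0.0418038 m
1.4725×10⁻⁴ × 0.46 × 840 = 0.0568974 m
Layer 4: 1100 × 0.8875×10⁻⁴ × 0.5 = 0.0488125 m
Δh = 0.0346465 + 0.0418038 + 0.0568974 + 0.0488125 = 0.1821602 m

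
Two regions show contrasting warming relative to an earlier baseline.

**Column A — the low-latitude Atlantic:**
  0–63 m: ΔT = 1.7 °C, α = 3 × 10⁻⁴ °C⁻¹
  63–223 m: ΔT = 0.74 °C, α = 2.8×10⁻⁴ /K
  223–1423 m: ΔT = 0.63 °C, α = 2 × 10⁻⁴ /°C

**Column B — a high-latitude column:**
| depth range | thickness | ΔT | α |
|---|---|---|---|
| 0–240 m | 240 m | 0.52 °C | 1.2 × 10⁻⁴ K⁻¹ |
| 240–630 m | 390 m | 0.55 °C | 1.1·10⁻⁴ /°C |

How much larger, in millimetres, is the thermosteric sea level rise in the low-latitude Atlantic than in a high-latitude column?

A 0–63 m: 63 × 3×10⁻⁴ × 1.7 = 0.03213 m
A Layer 2: 0.74 × 2.8×10⁻⁴ × 160 = 0.033152 m
A 223–1423 m: 0.63 × 2×10⁻⁴ × 1200 = 0.15120 m
A total: 0.216482 m
B Layer 1: 1.2×10⁻⁴ × 0.52 × 240 = 0.014976 m
B Layer 2: 390 × 1.1×10⁻⁴ × 0.55 = 0.023595 m
B total: 0.038571 m
Difference: 0.216482 − 0.038571 = 0.177911 m

178 mm larger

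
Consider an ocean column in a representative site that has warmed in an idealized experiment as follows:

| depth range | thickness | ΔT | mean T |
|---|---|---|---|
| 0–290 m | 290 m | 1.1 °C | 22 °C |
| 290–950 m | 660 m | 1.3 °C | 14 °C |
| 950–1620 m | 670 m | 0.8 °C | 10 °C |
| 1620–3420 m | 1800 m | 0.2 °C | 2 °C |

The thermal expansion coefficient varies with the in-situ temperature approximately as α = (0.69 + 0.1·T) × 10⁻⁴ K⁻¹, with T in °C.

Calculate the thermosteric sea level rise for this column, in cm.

Δh ≈ 39 cm

Layer 1: α = (0.69 + 0.1×22)×10⁻⁴ = 2.89×10⁻⁴ K⁻¹
Layer 2: α = (0.69 + 0.1×14)×10⁻⁴ = 2.09×10⁻⁴ K⁻¹
Layer 3: α = (0.69 + 0.1×10)×10⁻⁴ = 1.69×10⁻⁴ K⁻¹
Layer 4: α = (0.69 + 0.1×2)×10⁻⁴ = 0.89×10⁻⁴ K⁻¹
0–290 m: 2.89×10⁻⁴ × 290 × 1.1 = 0.092191 m
290–950 m: 660 × 1.3 × 2.09×10⁻⁴ = 0.179322 m
0.8 × 670 × 1.69×10⁻⁴ = 0.090584 m
0.89×10⁻⁴ × 0.2 × 1800 = 0.03204 m
Δh = 0.092191 + 0.179322 + 0.090584 + 0.03204 = 0.394137 m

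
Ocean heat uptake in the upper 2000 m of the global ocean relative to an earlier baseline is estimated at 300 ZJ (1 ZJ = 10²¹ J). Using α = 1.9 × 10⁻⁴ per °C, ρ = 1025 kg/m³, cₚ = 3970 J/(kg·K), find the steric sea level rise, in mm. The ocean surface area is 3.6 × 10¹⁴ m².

Per unit area: Q = 300×10²¹ / (3.6×10¹⁴) ≈ 8.333×10⁸ J/m²
Δh = αQ/(ρcₚ) = 1.9×10⁻⁴ × 8.333×10⁸ / (1025 × 3970) ≈ 0.038908 m

Δh ≈ 38.9 mm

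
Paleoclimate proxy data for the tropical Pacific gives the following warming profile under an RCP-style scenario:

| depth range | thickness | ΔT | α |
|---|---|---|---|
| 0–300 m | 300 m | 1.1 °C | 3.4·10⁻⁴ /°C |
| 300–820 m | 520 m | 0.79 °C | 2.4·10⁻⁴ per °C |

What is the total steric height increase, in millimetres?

0–300 m: 300 × 3.4×10⁻⁴ × 1.1 = 0.11220 m
300–820 m: 0.79 × 2.4×10⁻⁴ × 520 = 0.098592 m
Δh = 0.11220 + 0.098592 = 0.210792 m

211 mm of thermosteric rise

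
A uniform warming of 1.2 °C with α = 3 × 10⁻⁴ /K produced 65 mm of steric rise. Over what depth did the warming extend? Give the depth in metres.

H = Δh/(αΔT) = 0.065 / (3×10⁻⁴ × 1.2) ≈ 180.6 m

about 181 m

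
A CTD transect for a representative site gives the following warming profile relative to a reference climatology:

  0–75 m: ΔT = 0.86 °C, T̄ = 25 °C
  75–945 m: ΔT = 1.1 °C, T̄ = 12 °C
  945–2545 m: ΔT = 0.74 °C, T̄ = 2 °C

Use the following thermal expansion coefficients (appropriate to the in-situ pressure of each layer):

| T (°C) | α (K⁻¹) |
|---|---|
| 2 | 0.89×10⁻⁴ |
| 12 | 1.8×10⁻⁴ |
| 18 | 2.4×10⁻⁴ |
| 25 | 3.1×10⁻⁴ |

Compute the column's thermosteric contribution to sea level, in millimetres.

Δh ≈ 298 mm

Layer 1 at 25 °C → α = 3.1×10⁻⁴ K⁻¹
Layer 2 at 12 °C → α = 1.8×10⁻⁴ K⁻¹
Layer 3 at 2 °C → α = 0.89×10⁻⁴ K⁻¹
0–75 m: 75 × 0.86 × 3.1×10⁻⁴ = 0.019995 m
75–945 m: 1.1 × 1.8×10⁻⁴ × 870 = 0.17226 m
0.89×10⁻⁴ × 1600 × 0.74 = 0.105376 m
Δh = 0.019995 + 0.17226 + 0.105376 = 0.297631 m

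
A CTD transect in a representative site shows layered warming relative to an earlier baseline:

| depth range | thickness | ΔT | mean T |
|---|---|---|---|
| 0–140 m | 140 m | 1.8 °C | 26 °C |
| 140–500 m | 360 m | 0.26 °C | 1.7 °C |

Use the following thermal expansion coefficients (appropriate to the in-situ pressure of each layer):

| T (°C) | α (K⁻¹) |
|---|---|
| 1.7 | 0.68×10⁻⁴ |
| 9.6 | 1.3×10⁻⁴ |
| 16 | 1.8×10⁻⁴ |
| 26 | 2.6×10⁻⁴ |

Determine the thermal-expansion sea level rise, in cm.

Layer 1 at 26 °C → α = 2.6×10⁻⁴ K⁻¹
Layer 2 at 1.7 °C → α = 0.68×10⁻⁴ K⁻¹
0–140 m: 140 × 1.8 × 2.6×10⁻⁴ = 0.06552 m
140–500 m: 0.68×10⁻⁴ × 360 × 0.26 = 0.0063648 m
Δh = 0.06552 + 0.0063648 = 0.0718848 m

Δh = 7.19 cm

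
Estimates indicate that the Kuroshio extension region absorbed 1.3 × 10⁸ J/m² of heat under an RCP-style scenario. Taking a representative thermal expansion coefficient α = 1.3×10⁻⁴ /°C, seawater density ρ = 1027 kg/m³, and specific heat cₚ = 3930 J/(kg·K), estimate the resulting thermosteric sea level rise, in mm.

4.19 mm

Δh = αQ/(ρcₚ) = 1.3×10⁻⁴ × 1.3×10⁸ / (1027 × 3930) ≈ 0.0041872 m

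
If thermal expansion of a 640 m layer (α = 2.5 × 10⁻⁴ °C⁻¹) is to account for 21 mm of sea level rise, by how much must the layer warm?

ΔT ≈ 0.131 °C

ΔT = Δh/(αH) = 0.021 / (2.5×10⁻⁴ × 640) ≈ 0.1313 °C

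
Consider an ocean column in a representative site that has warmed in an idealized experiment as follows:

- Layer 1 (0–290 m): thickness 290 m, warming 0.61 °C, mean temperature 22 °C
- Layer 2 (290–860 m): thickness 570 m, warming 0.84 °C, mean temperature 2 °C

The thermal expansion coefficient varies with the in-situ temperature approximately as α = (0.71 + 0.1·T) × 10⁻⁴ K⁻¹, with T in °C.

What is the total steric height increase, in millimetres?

about 95.0 mm

Layer 1: α = (0.71 + 0.1×22)×10⁻⁴ = 2.91×10⁻⁴ K⁻¹
Layer 2: α = (0.71 + 0.1×2)×10⁻⁴ = 0.91×10⁻⁴ K⁻¹
Layer 1: 290 × 2.91×10⁻⁴ × 0.61 = 0.0514779 m
290–860 m: 570 × 0.84 × 0.91×10⁻⁴ = 0.0435708 m
Δh = 0.0514779 + 0.0435708 = 0.0950487 m ≈ 95.0 mm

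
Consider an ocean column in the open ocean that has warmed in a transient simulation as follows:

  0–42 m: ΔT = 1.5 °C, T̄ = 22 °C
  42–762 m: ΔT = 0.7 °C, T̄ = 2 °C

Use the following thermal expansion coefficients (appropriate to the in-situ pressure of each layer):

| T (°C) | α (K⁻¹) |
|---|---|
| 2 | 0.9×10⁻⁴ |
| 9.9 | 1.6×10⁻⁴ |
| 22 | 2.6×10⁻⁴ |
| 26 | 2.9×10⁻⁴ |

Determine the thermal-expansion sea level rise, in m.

Layer 1 at 22 °C → α = 2.6×10⁻⁴ K⁻¹
Layer 2 at 2 °C → α = 0.9×10⁻⁴ K⁻¹
2.6×10⁻⁴ × 1.5 × 42 = 0.01638 m
Layer 2: 0.7 × 0.9×10⁻⁴ × 720 = 0.04536 m
Δh = 0.01638 + 0.04536 = 0.06174 m ≈ 0.062 m

Δh = 0.062 m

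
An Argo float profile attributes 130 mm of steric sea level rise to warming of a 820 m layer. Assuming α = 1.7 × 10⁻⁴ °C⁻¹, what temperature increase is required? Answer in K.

ΔT = Δh/(αH) = 0.13 / (1.7×10⁻⁴ × 820) ≈ 0.9326 K

about 0.933 K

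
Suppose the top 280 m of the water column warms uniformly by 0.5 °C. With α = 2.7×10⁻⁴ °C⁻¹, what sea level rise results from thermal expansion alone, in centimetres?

Δh ≈ 3.78 cm

Δh = αΔT·H = 2.7×10⁻⁴ × 0.5 × 280 = 0.03780 m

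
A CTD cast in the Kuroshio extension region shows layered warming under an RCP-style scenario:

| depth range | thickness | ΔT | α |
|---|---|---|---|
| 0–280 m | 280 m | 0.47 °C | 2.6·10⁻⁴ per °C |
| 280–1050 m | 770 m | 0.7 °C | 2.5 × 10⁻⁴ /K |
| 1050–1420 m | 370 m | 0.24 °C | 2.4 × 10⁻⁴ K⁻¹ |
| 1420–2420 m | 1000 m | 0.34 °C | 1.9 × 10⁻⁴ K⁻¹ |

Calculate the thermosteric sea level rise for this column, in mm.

0–280 m: 0.47 × 280 × 2.6×10⁻⁴ = 0.034216 m
0.7 × 2.5×10⁻⁴ × 770 = 0.13475 m
370 × 2.4×10⁻⁴ × 0.24 = 0.021312 m
1420–2420 m: 0.34 × 1.9×10⁻⁴ × 1000 = 0.06460 m
Δh = 0.034216 + 0.13475 + 0.021312 + 0.06460 = 0.254878 m

Δh ≈ 255 mm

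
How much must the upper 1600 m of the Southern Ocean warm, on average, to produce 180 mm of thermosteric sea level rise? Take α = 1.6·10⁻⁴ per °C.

ΔT = Δh/(αH) = 0.18 / (1.6×10⁻⁴ × 1600) ≈ 0.7031 K

ΔT ≈ 0.703 K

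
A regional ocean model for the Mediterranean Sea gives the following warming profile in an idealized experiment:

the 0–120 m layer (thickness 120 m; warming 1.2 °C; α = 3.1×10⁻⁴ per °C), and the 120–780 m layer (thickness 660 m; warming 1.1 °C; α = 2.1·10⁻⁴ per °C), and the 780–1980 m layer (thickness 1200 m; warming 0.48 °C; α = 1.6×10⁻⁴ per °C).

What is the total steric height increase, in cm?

Δh = 28.9 cm

120 × 1.2 × 3.1×10⁻⁴ = 0.04464 m
Layer 2: 1.1 × 2.1×10⁻⁴ × 660 = 0.15246 m
Layer 3: 0.48 × 1200 × 1.6×10⁻⁴ = 0.09216 m
Δh = 0.04464 + 0.15246 + 0.09216 = 0.28926 m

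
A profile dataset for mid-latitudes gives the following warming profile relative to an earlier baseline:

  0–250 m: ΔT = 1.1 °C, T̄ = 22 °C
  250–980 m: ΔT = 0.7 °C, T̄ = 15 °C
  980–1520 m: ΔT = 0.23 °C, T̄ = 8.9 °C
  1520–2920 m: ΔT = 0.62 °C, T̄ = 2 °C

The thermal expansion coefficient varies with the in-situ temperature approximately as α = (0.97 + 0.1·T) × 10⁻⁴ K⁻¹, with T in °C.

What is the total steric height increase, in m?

Δh = 0.338 m

Layer 1: α = (0.97 + 0.1×22)×10⁻⁴ = 3.17×10⁻⁴ K⁻¹
Layer 2: α = (0.97 + 0.1×15)×10⁻⁴ = 2.47×10⁻⁴ K⁻¹
Layer 3: α = (0.97 + 0.1×8.9)×10⁻⁴ = 1.86×10⁻⁴ K⁻¹
Layer 4: α = (0.97 + 0.1×2)×10⁻⁴ = 1.17×10⁻⁴ K⁻¹
0–250 m: 3.17×10⁻⁴ × 250 × 1.1 = 0.087175 m
Layer 2: 2.47×10⁻⁴ × 730 × 0.7 = 0.126217 m
980–1520 m: 0.23 × 1.86×10⁻⁴ × 540 = 0.0231012 m
1520–2920 m: 1400 × 1.17×10⁻⁴ × 0.62 = 0.101556 m
Δh = 0.087175 + 0.126217 + 0.0231012 + 0.101556 = 0.3380492 m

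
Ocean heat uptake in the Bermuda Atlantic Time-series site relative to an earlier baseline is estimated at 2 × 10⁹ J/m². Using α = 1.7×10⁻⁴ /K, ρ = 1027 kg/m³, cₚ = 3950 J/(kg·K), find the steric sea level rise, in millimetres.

Δh = αQ/(ρcₚ) = 1.7×10⁻⁴ × 2×10⁹ / (1027 × 3950) ≈ 0.083813 m

83.8 mm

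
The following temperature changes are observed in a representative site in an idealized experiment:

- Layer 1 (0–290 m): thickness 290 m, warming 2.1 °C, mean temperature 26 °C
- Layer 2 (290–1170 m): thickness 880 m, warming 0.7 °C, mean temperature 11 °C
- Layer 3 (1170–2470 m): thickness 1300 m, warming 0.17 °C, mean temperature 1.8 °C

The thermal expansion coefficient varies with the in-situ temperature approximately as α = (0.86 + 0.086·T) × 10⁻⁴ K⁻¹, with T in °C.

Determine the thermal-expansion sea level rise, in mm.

320 mm of thermosteric rise

Layer 1: α = (0.86 + 0.086×26)×10⁻⁴ = 3.096×10⁻⁴ K⁻¹
Layer 2: α = (0.86 + 0.086×11)×10⁻⁴ = 1.806×10⁻⁴ K⁻¹
Layer 3: α = (0.86 + 0.086×1.8)×10⁻⁴ = 1.0148×10⁻⁴ K⁻¹
Layer 1: 2.1 × 290 × 3.096×10⁻⁴ = 0.1885464 m
290–1170 m: 880 × 1.806×10⁻⁴ × 0.7 = 0.1112496 m
1170–2470 m: 0.17 × 1.0148×10⁻⁴ × 1300 = 0.02242708 m
Δh = 0.1885464 + 0.1112496 + 0.02242708 = 0.32222308 m ≈ 320 mm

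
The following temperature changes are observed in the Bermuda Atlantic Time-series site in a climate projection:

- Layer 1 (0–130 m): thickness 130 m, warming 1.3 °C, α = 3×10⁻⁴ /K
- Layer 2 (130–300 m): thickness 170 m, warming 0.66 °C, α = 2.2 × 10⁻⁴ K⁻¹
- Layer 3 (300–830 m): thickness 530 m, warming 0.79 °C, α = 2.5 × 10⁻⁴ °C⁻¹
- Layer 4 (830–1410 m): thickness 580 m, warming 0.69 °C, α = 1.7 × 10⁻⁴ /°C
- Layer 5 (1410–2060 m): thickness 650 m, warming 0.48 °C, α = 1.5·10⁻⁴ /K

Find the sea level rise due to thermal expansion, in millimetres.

Δh ≈ 295 mm

0–130 m: 3×10⁻⁴ × 1.3 × 130 = 0.05070 m
Layer 2: 2.2×10⁻⁴ × 0.66 × 170 = 0.024684 m
Layer 3: 530 × 0.79 × 2.5×10⁻⁴ = 0.104675 m
Layer 4: 1.7×10⁻⁴ × 580 × 0.69 = 0.068034 m
0.48 × 1.5×10⁻⁴ × 650 = 0.04680 m
Δh = 0.05070 + 0.024684 + 0.104675 + 0.068034 + 0.04680 = 0.294893 m ≈ 295 mm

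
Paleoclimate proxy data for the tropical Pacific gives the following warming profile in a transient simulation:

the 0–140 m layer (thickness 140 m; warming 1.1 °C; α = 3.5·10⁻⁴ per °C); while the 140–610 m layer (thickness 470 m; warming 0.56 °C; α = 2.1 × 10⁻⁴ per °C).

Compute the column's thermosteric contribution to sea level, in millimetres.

Δh = 109 mm

3.5×10⁻⁴ × 140 × 1.1 = 0.05390 m
470 × 0.56 × 2.1×10⁻⁴ = 0.055272 m
Δh = 0.05390 + 0.055272 = 0.109172 m ≈ 109 mm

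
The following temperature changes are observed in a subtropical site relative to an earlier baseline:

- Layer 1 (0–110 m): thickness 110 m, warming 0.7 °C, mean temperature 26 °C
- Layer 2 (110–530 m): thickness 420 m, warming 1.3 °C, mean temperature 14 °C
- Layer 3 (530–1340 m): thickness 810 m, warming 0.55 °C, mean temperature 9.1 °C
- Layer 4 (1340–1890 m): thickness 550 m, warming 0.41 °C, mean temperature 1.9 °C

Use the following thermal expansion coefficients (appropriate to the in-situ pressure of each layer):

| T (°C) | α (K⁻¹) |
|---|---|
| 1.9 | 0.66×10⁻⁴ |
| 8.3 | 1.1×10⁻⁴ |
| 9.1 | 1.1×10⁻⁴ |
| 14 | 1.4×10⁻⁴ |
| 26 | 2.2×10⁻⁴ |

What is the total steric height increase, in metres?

Layer 1 at 26 °C → α = 2.2×10⁻⁴ K⁻¹
Layer 2 at 14 °C → α = 1.4×10⁻⁴ K⁻¹
Layer 3 at 9.1 °C → α = 1.1×10⁻⁴ K⁻¹
Layer 4 at 1.9 °C → α = 0.66×10⁻⁴ K⁻¹
Layer 1: 110 × 2.2×10⁻⁴ × 0.7 = 0.01694 m
110–530 m: 1.3 × 1.4×10⁻⁴ × 420 = 0.07644 m
Layer 3: 810 × 0.55 × 1.1×10⁻⁴ = 0.049005 m
Layer 4: 550 × 0.41 × 0.66×10⁻⁴ = 0.014883 m
Δh = 0.01694 + 0.07644 + 0.049005 + 0.014883 = 0.157268 m ≈ 0.16 m

0.16 m of thermosteric rise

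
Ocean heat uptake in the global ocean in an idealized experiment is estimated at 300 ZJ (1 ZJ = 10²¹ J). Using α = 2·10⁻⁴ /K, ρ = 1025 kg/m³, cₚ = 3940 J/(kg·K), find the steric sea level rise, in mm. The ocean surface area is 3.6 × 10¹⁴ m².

about 41 mm

Per unit area: Q = 300×10²¹ / (3.6×10¹⁴) ≈ 8.333×10⁸ J/m²
Δh = αQ/(ρcₚ) = 2×10⁻⁴ × 8.333×10⁸ / (1025 × 3940) ≈ 0.041268 m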